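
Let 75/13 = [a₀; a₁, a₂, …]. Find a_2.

3

75 = 5·13 + 10   →  a_0 = 5
13 = 1·10 + 3   →  a_1 = 1
10 = 3·3 + 1   →  a_2 = 3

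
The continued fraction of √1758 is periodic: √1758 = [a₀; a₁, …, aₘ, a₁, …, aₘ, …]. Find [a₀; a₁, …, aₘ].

a₀ = ⌊√1758⌋ = 41.
With m₀=0, d₀=1 and mₖ₊₁ = dₖaₖ − mₖ, dₖ₊₁ = (n − mₖ₊₁²)/dₖ, aₖ₊₁ = ⌊(a₀+mₖ₊₁)/dₖ₊₁⌋:
  k=1: m=41, d=77, a=1
  k=2: m=36, d=6, a=12
  k=3: m=36, d=77, a=1
  k=4: m=41, d=1, a=82
d=1 and a=2a₀=82 at k=4, so the next step gives (m, d) = (41, 77) again — its k=1 value — and the period has length 4.

[41; 1, 12, 1, 82]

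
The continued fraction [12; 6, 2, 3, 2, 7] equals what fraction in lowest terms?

Fold from the inside: start with 7/1.
  2 + 1/7 = 15/7
  3 + 7/15 = 52/15
  2 + 15/52 = 119/52
  6 + 52/119 = 766/119
  12 + 119/766 = 9311/766

9311/766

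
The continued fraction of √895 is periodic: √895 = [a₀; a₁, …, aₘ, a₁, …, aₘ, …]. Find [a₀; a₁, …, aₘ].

[29; 1, 10, 1, 58]

a₀ = ⌊√895⌋ = 29.
With m₀=0, d₀=1 and mₖ₊₁ = dₖaₖ − mₖ, dₖ₊₁ = (n − mₖ₊₁²)/dₖ, aₖ₊₁ = ⌊(a₀+mₖ₊₁)/dₖ₊₁⌋:
  k=1: m=29, d=54, a=1
  k=2: m=25, d=5, a=10
  k=3: m=25, d=54, a=1
  k=4: m=29, d=1, a=58
d=1 and a=2a₀=58 at k=4, so the next step gives (m, d) = (29, 54) again — its k=1 value — and the period has length 4.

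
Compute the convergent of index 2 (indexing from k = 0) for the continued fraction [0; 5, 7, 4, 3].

Using pₖ = aₖpₖ₋₁ + pₖ₋₂, qₖ = aₖqₖ₋₁ + qₖ₋₂ (with p₋₁=1, p₋₂=0, q₋₁=0, q₋₂=1):
  k=0: a=0, p=0, q=1
  k=1: a=5, p=1, q=5
  k=2: a=7, p=7, q=36

7/36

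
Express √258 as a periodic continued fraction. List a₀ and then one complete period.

[16; 16, 32]

a₀ = ⌊√258⌋ = 16.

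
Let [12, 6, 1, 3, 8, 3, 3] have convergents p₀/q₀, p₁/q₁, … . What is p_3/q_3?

328/27

Using pₖ = aₖpₖ₋₁ + pₖ₋₂, qₖ = aₖqₖ₋₁ + qₖ₋₂ (with p₋₁=1, p₋₂=0, q₋₁=0, q₋₂=1):
  k=0: a=12, p=12, q=1
  k=1: a=6, p=73, q=6
  k=2: a=1, p=85, q=7
  k=3: a=3, p=328, q=27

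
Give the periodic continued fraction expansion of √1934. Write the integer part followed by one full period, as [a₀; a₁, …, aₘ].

[43; 1, 42, 1, 86]

a₀ = ⌊√1934⌋ = 43.
With m₀=0, d₀=1 and mₖ₊₁ = dₖaₖ − mₖ, dₖ₊₁ = (n − mₖ₊₁²)/dₖ, aₖ₊₁ = ⌊(a₀+mₖ₊₁)/dₖ₊₁⌋:
  k=1: m=43, d=85, a=1
  k=2: m=42, d=2, a=42
  k=3: m=42, d=85, a=1
  k=4: m=43, d=1, a=86
d=1 and a=2a₀=86 at k=4, so the next step gives (m, d) = (43, 85) again — its k=1 value — and the period has length 4.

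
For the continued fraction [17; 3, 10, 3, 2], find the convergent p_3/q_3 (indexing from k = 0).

Using pₖ = aₖpₖ₋₁ + pₖ₋₂, qₖ = aₖqₖ₋₁ + qₖ₋₂ (with p₋₁=1, p₋₂=0, q₋₁=0, q₋₂=1):
  k=0: a=17, p=17, q=1
  k=1: a=3, p=52, q=3
  k=2: a=10, p=537, q=31
  k=3: a=3, p=1663, q=96

1663/96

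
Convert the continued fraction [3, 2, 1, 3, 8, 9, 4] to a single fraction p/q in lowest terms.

Using pₖ = aₖpₖ₋₁ + pₖ₋₂ and qₖ = aₖqₖ₋₁ + qₖ₋₂:
  k=0: a=3, p=3, q=1
  k=1: a=2, p=7, q=2
  k=2: a=1, p=10, q=3
  k=3: a=3, p=37, q=11
  k=4: a=8, p=306, q=91
  k=5: a=9, p=2791, q=830
  k=6: a=4, p=11470, q=3411

11470/3411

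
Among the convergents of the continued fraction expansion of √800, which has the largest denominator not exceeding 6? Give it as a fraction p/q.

√800 = [28; 3, 1, 1, 13, 1, 1, 3, 56, …] (period length 8).
Convergents:
  p_0/q_0 = 28/1
  p_1/q_1 = 85/3
  p_2/q_2 = 113/4
  p_3/q_3 = 198/7
q_2 = 4 ≤ 6 < 7 = q_3, so the answer is 113/4.

113/4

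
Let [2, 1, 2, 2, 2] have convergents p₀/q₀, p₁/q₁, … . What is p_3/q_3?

Using pₖ = aₖpₖ₋₁ + pₖ₋₂, qₖ = aₖqₖ₋₁ + qₖ₋₂ (with p₋₁=1, p₋₂=0, q₋₁=0, q₋₂=1):
  k=0: a=2, p=2, q=1
  k=1: a=1, p=3, q=1
  k=2: a=2, p=8, q=3
  k=3: a=2, p=19, q=7

19/7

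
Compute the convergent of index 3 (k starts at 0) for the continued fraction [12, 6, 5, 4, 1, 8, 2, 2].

Using pₖ = aₖpₖ₋₁ + pₖ₋₂, qₖ = aₖqₖ₋₁ + qₖ₋₂ (with p₋₁=1, p₋₂=0, q₋₁=0, q₋₂=1):
  k=0: a=12, p=12, q=1
  k=1: a=6, p=73, q=6
  k=2: a=5, p=377, q=31
  k=3: a=4, p=1581, q=130

1581/130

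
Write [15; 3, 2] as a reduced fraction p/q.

Fold from the inside: start with 2/1.
  3 + 1/2 = 7/2
  15 + 2/7 = 107/7

107/7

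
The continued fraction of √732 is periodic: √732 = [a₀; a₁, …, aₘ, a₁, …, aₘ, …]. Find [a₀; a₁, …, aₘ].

[27; 18, 54]

a₀ = ⌊√732⌋ = 27.
With m₀=0, d₀=1 and mₖ₊₁ = dₖaₖ − mₖ, dₖ₊₁ = (n − mₖ₊₁²)/dₖ, aₖ₊₁ = ⌊(a₀+mₖ₊₁)/dₖ₊₁⌋:
  k=1: m=27, d=3, a=18
  k=2: m=27, d=1, a=54
d=1 and a=2a₀=54 at k=2, so the next step gives (m, d) = (27, 3) again — its k=1 value — and the period has length 2.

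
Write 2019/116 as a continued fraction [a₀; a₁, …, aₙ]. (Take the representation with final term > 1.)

2019 = 17·116 + 47
116 = 2·47 + 22
47 = 2·22 + 3
22 = 7·3 + 1
3 = 3·1 + 0  (stop)
So 2019/116 = [17; 2, 2, 7, 3].

[17; 2, 2, 7, 3]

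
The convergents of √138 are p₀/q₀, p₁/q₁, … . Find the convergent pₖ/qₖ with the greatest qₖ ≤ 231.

1116/95

√138 = [11; 1, 2, 1, 22, …] (period length 4).
Convergents:
  p_0/q_0 = 11/1
  p_1/q_1 = 12/1
  p_2/q_2 = 35/3
  p_3/q_3 = 47/4
  p_4/q_4 = 1069/91
  p_5/q_5 = 1116/95
  p_6/q_6 = 3301/281
q_5 = 95 ≤ 231 < 281 = q_6, so the answer is 1116/95.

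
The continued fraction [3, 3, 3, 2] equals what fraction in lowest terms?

76/23

Using pₖ = aₖpₖ₋₁ + pₖ₋₂ and qₖ = aₖqₖ₋₁ + qₖ₋₂:
  k=0: a=3, p=3, q=1
  k=1: a=3, p=10, q=3
  k=2: a=3, p=33, q=10
  k=3: a=2, p=76, q=23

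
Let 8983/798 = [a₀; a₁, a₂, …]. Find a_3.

8

8983 = 11·798 + 205   →  a_0 = 11
798 = 3·205 + 183   →  a_1 = 3
205 = 1·183 + 22   →  a_2 = 1
183 = 8·22 + 7   →  a_3 = 8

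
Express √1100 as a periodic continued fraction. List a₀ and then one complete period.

a₀ = ⌊√1100⌋ = 33.
With m₀=0, d₀=1 and mₖ₊₁ = dₖaₖ − mₖ, dₖ₊₁ = (n − mₖ₊₁²)/dₖ, aₖ₊₁ = ⌊(a₀+mₖ₊₁)/dₖ₊₁⌋:
  k=1: m=33, d=11, a=6
  k=2: m=33, d=1, a=66
d=1 and a=2a₀=66 at k=2, so the next step gives (m, d) = (33, 11) again — its k=1 value — and the period has length 2.

[33; 6, 66]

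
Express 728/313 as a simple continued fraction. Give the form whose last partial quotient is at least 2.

[2; 3, 14, 1, 1, 3]

728 = 2*313 + 102
313 = 3*102 + 7
102 = 14*7 + 4
7 = 1*4 + 3
4 = 1*3 + 1
3 = 3*1 + 0  (stop)
So 728/313 = [2; 3, 14, 1, 1, 3].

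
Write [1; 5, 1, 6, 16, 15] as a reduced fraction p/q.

11673/9971

Using pₖ = aₖpₖ₋₁ + pₖ₋₂ and qₖ = aₖqₖ₋₁ + qₖ₋₂:
  k=0: a=1, p=1, q=1
  k=1: a=5, p=6, q=5
  k=2: a=1, p=7, q=6
  k=3: a=6, p=48, q=41
  k=4: a=16, p=775, q=662
  k=5: a=15, p=11673, q=9971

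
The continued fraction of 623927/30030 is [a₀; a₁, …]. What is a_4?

12

623927 = 20·30030 + 23327   →  a_0 = 20
30030 = 1·23327 + 6703   →  a_1 = 1
23327 = 3·6703 + 3218   →  a_2 = 3
6703 = 2·3218 + 267   →  a_3 = 2
3218 = 12·267 + 14   →  a_4 = 12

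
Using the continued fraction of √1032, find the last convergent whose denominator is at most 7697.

132097/4112

√1032 = [32; 8, 64, …] (period length 2).
Convergents:
  p_0/q_0 = 32/1
  p_1/q_1 = 257/8
  p_2/q_2 = 16480/513
  p_3/q_3 = 132097/4112
  p_4/q_4 = 8470688/263681
q_3 = 4112 ≤ 7697 < 263681 = q_4, so the answer is 132097/4112.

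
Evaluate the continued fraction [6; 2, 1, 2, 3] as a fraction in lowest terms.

172/27

Fold from the inside: start with 3/1.
  2 + 1/3 = 7/3
  1 + 3/7 = 10/7
  2 + 7/10 = 27/10
  6 + 10/27 = 172/27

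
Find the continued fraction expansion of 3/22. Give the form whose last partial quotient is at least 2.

[0; 7, 3]

3 = 0×22 + 3
22 = 7×3 + 1
3 = 3×1 + 0  (stop)
So 3/22 = [0; 7, 3].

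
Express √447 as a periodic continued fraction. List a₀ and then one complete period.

[21; 7, 42]

a₀ = ⌊√447⌋ = 21.
With m₀=0, d₀=1 and mₖ₊₁ = dₖaₖ − mₖ, dₖ₊₁ = (n − mₖ₊₁²)/dₖ, aₖ₊₁ = ⌊(a₀+mₖ₊₁)/dₖ₊₁⌋:
  k=1: m=21, d=6, a=7
  k=2: m=21, d=1, a=42
d=1 and a=2a₀=42 at k=2, so the next step gives (m, d) = (21, 6) again — its k=1 value — and the period has length 2.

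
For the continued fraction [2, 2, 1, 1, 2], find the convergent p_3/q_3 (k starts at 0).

12/5

Using pₖ = aₖpₖ₋₁ + pₖ₋₂, qₖ = aₖqₖ₋₁ + qₖ₋₂ (with p₋₁=1, p₋₂=0, q₋₁=0, q₋₂=1):
  k=0: a=2, p=2, q=1
  k=1: a=2, p=5, q=2
  k=2: a=1, p=7, q=3
  k=3: a=1, p=12, q=5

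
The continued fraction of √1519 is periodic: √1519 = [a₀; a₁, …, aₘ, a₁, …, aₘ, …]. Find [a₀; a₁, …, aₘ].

[38; 1, 37, 1, 76]

a₀ = ⌊√1519⌋ = 38.
With m₀=0, d₀=1 and mₖ₊₁ = dₖaₖ − mₖ, dₖ₊₁ = (n − mₖ₊₁²)/dₖ, aₖ₊₁ = ⌊(a₀+mₖ₊₁)/dₖ₊₁⌋:
  k=1: m=38, d=75, a=1
  k=2: m=37, d=2, a=37
  k=3: m=37, d=75, a=1
  k=4: m=38, d=1, a=76
d=1 and a=2a₀=76 at k=4, so the next step gives (m, d) = (38, 75) again — its k=1 value — and the period has length 4.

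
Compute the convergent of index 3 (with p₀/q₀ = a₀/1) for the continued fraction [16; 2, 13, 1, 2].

478/29

Using pₖ = aₖpₖ₋₁ + pₖ₋₂, qₖ = aₖqₖ₋₁ + qₖ₋₂ (with p₋₁=1, p₋₂=0, q₋₁=0, q₋₂=1):
  k=0: a=16, p=16, q=1
  k=1: a=2, p=33, q=2
  k=2: a=13, p=445, q=27
  k=3: a=1, p=478, q=29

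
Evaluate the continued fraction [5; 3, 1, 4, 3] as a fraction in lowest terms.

Fold from the inside: start with 3/1.
  4 + 1/3 = 13/3
  1 + 3/13 = 16/13
  3 + 13/16 = 61/16
  5 + 16/61 = 321/61

321/61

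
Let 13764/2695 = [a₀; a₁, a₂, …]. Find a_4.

13764 = 5·2695 + 289   →  a_0 = 5
2695 = 9·289 + 94   →  a_1 = 9
289 = 3·94 + 7   →  a_2 = 3
94 = 13·7 + 3   →  a_3 = 13
7 = 2·3 + 1   →  a_4 = 2

2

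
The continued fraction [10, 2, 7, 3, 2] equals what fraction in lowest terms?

1141/109

Using pₖ = aₖpₖ₋₁ + pₖ₋₂ and qₖ = aₖqₖ₋₁ + qₖ₋₂:
  k=0: a=10, p=10, q=1
  k=1: a=2, p=21, q=2
  k=2: a=7, p=157, q=15
  k=3: a=3, p=492, q=47
  k=4: a=2, p=1141, q=109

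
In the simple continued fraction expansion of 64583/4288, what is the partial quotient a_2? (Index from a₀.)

64583 = 15·4288 + 263   →  a_0 = 15
4288 = 16·263 + 80   →  a_1 = 16
263 = 3·80 + 23   →  a_2 = 3

3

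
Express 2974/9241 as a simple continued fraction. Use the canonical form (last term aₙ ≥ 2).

[0; 3, 9, 3, 10, 3, 3]

2974 = 0×9241 + 2974
9241 = 3×2974 + 319
2974 = 9×319 + 103
319 = 3×103 + 10
103 = 10×10 + 3
10 = 3×3 + 1
3 = 3×1 + 0  (stop)
So 2974/9241 = [0; 3, 9, 3, 10, 3, 3].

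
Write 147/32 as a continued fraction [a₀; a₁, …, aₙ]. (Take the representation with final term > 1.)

147 = 4*32 + 19
32 = 1*19 + 13
19 = 1*13 + 6
13 = 2*6 + 1
6 = 6*1 + 0  (stop)
So 147/32 = [4; 1, 1, 2, 6].

[4; 1, 1, 2, 6]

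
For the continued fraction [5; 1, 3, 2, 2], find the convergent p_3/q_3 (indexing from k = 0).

52/9

Using pₖ = aₖpₖ₋₁ + pₖ₋₂, qₖ = aₖqₖ₋₁ + qₖ₋₂ (with p₋₁=1, p₋₂=0, q₋₁=0, q₋₂=1):
  k=0: a=5, p=5, q=1
  k=1: a=1, p=6, q=1
  k=2: a=3, p=23, q=4
  k=3: a=2, p=52, q=9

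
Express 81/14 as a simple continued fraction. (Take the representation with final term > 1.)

[5; 1, 3, 1, 2]

81 = 5×14 + 11
14 = 1×11 + 3
11 = 3×3 + 2
3 = 1×2 + 1
2 = 2×1 + 0  (stop)
So 81/14 = [5; 1, 3, 1, 2].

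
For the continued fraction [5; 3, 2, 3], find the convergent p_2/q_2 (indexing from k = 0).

Using pₖ = aₖpₖ₋₁ + pₖ₋₂, qₖ = aₖqₖ₋₁ + qₖ₋₂ (with p₋₁=1, p₋₂=0, q₋₁=0, q₋₂=1):
  k=0: a=5, p=5, q=1
  k=1: a=3, p=16, q=3
  k=2: a=2, p=37, q=7

37/7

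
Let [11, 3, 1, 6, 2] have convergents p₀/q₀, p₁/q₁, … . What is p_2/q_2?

Using pₖ = aₖpₖ₋₁ + pₖ₋₂, qₖ = aₖqₖ₋₁ + qₖ₋₂ (with p₋₁=1, p₋₂=0, q₋₁=0, q₋₂=1):
  k=0: a=11, p=11, q=1
  k=1: a=3, p=34, q=3
  k=2: a=1, p=45, q=4

45/4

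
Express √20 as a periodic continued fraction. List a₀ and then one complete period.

[4; 2, 8]

a₀ = ⌊√20⌋ = 4.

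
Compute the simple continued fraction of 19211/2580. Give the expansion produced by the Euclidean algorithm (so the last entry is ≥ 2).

[7; 2, 4, 7, 7, 1, 4]

19211 = 7*2580 + 1151
2580 = 2*1151 + 278
1151 = 4*278 + 39
278 = 7*39 + 5
39 = 7*5 + 4
5 = 1*4 + 1
4 = 4*1 + 0  (stop)
So 19211/2580 = [7; 2, 4, 7, 7, 1, 4].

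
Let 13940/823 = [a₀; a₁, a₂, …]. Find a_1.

13940 = 16·823 + 772   →  a_0 = 16
823 = 1·772 + 51   →  a_1 = 1

1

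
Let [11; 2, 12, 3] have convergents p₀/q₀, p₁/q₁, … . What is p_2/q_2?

287/25

Using pₖ = aₖpₖ₋₁ + pₖ₋₂, qₖ = aₖqₖ₋₁ + qₖ₋₂ (with p₋₁=1, p₋₂=0, q₋₁=0, q₋₂=1):
  k=0: a=11, p=11, q=1
  k=1: a=2, p=23, q=2
  k=2: a=12, p=287, q=25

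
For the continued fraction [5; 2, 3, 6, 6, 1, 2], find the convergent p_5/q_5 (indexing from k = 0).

Using pₖ = aₖpₖ₋₁ + pₖ₋₂, qₖ = aₖqₖ₋₁ + qₖ₋₂ (with p₋₁=1, p₋₂=0, q₋₁=0, q₋₂=1):
  k=0: a=5, p=5, q=1
  k=1: a=2, p=11, q=2
  k=2: a=3, p=38, q=7
  k=3: a=6, p=239, q=44
  k=4: a=6, p=1472, q=271
  k=5: a=1, p=1711, q=315

1711/315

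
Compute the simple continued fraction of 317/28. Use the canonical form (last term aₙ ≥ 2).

317 = 11×28 + 9
28 = 3×9 + 1
9 = 9×1 + 0  (stop)
So 317/28 = [11; 3, 9].

[11; 3, 9]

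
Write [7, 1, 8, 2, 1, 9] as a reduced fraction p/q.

2139/271

Using pₖ = aₖpₖ₋₁ + pₖ₋₂ and qₖ = aₖqₖ₋₁ + qₖ₋₂:
  k=0: a=7, p=7, q=1
  k=1: a=1, p=8, q=1
  k=2: a=8, p=71, q=9
  k=3: a=2, p=150, q=19
  k=4: a=1, p=221, q=28
  k=5: a=9, p=2139, q=271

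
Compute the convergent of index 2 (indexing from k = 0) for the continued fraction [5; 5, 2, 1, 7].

Using pₖ = aₖpₖ₋₁ + pₖ₋₂, qₖ = aₖqₖ₋₁ + qₖ₋₂ (with p₋₁=1, p₋₂=0, q₋₁=0, q₋₂=1):
  k=0: a=5, p=5, q=1
  k=1: a=5, p=26, q=5
  k=2: a=2, p=57, q=11

57/11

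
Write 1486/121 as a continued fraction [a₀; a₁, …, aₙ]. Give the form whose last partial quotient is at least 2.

1486 = 12*121 + 34
121 = 3*34 + 19
34 = 1*19 + 15
19 = 1*15 + 4
15 = 3*4 + 3
4 = 1*3 + 1
3 = 3*1 + 0  (stop)
So 1486/121 = [12; 3, 1, 1, 3, 1, 3].

[12; 3, 1, 1, 3, 1, 3]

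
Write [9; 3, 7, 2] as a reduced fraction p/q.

Fold from the inside: start with 2/1.
  7 + 1/2 = 15/2
  3 + 2/15 = 47/15
  9 + 15/47 = 438/47

438/47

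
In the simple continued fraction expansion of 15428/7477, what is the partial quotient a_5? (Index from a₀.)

15428 = 2·7477 + 474   →  a_0 = 2
7477 = 15·474 + 367   →  a_1 = 15
474 = 1·367 + 107   →  a_2 = 1
367 = 3·107 + 46   →  a_3 = 3
107 = 2·46 + 15   →  a_4 = 2
46 = 3·15 + 1   →  a_5 = 3

3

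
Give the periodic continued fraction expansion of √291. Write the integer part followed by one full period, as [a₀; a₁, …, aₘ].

[17; 17, 34]

a₀ = ⌊√291⌋ = 17.
With m₀=0, d₀=1 and mₖ₊₁ = dₖaₖ − mₖ, dₖ₊₁ = (n − mₖ₊₁²)/dₖ, aₖ₊₁ = ⌊(a₀+mₖ₊₁)/dₖ₊₁⌋:
  k=1: m=17, d=2, a=17
  k=2: m=17, d=1, a=34
d=1 and a=2a₀=34 at k=2, so the next step gives (m, d) = (17, 2) again — its k=1 value — and the period has length 2.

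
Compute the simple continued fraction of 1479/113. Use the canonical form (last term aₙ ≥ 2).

1479 = 13×113 + 10
113 = 11×10 + 3
10 = 3×3 + 1
3 = 3×1 + 0  (stop)
So 1479/113 = [13; 11, 3, 3].

[13; 11, 3, 3]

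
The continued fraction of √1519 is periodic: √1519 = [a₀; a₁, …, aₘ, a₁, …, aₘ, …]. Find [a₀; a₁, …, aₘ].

[38; 1, 37, 1, 76]

a₀ = ⌊√1519⌋ = 38.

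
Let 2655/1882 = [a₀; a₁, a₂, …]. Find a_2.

2

2655 = 1·1882 + 773   →  a_0 = 1
1882 = 2·773 + 336   →  a_1 = 2
773 = 2·336 + 101   →  a_2 = 2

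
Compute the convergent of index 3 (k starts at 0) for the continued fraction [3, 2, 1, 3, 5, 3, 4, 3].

Using pₖ = aₖpₖ₋₁ + pₖ₋₂, qₖ = aₖqₖ₋₁ + qₖ₋₂ (with p₋₁=1, p₋₂=0, q₋₁=0, q₋₂=1):
  k=0: a=3, p=3, q=1
  k=1: a=2, p=7, q=2
  k=2: a=1, p=10, q=3
  k=3: a=3, p=37, q=11

37/11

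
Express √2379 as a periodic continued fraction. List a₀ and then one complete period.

a₀ = ⌊√2379⌋ = 48.

[48; 1, 3, 2, 3, 1, 96]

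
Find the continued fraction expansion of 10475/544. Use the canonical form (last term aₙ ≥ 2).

10475 = 19×544 + 139
544 = 3×139 + 127
139 = 1×127 + 12
127 = 10×12 + 7
12 = 1×7 + 5
7 = 1×5 + 2
5 = 2×2 + 1
2 = 2×1 + 0  (stop)
So 10475/544 = [19; 3, 1, 10, 1, 1, 2, 2].

[19; 3, 1, 10, 1, 1, 2, 2]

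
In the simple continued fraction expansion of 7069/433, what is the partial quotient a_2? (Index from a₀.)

14

7069 = 16·433 + 141   →  a_0 = 16
433 = 3·141 + 10   →  a_1 = 3
141 = 14·10 + 1   →  a_2 = 14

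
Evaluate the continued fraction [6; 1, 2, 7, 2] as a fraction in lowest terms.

Using pₖ = aₖpₖ₋₁ + pₖ₋₂ and qₖ = aₖqₖ₋₁ + qₖ₋₂:
  k=0: a=6, p=6, q=1
  k=1: a=1, p=7, q=1
  k=2: a=2, p=20, q=3
  k=3: a=7, p=147, q=22
  k=4: a=2, p=314, q=47

314/47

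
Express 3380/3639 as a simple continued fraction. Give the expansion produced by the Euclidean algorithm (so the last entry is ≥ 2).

[0; 1, 13, 19, 1, 12]

3380 = 0×3639 + 3380
3639 = 1×3380 + 259
3380 = 13×259 + 13
259 = 19×13 + 12
13 = 1×12 + 1
12 = 12×1 + 0  (stop)
So 3380/3639 = [0; 1, 13, 19, 1, 12].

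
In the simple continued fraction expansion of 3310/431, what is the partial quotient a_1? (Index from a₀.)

1

3310 = 7·431 + 293   →  a_0 = 7
431 = 1·293 + 138   →  a_1 = 1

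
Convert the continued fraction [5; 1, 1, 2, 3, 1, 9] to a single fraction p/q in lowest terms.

Using pₖ = aₖpₖ₋₁ + pₖ₋₂ and qₖ = aₖqₖ₋₁ + qₖ₋₂:
  k=0: a=5, p=5, q=1
  k=1: a=1, p=6, q=1
  k=2: a=1, p=11, q=2
  k=3: a=2, p=28, q=5
  k=4: a=3, p=95, q=17
  k=5: a=1, p=123, q=22
  k=6: a=9, p=1202, q=215

1202/215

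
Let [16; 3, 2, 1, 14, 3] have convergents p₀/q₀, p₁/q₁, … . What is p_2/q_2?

114/7

Using pₖ = aₖpₖ₋₁ + pₖ₋₂, qₖ = aₖqₖ₋₁ + qₖ₋₂ (with p₋₁=1, p₋₂=0, q₋₁=0, q₋₂=1):
  k=0: a=16, p=16, q=1
  k=1: a=3, p=49, q=3
  k=2: a=2, p=114, q=7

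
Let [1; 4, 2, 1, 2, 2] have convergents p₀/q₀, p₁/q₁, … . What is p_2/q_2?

Using pₖ = aₖpₖ₋₁ + pₖ₋₂, qₖ = aₖqₖ₋₁ + qₖ₋₂ (with p₋₁=1, p₋₂=0, q₋₁=0, q₋₂=1):
  k=0: a=1, p=1, q=1
  k=1: a=4, p=5, q=4
  k=2: a=2, p=11, q=9

11/9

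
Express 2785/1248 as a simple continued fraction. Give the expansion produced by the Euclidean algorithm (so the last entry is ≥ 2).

[2; 4, 3, 7, 13]

2785 = 2*1248 + 289
1248 = 4*289 + 92
289 = 3*92 + 13
92 = 7*13 + 1
13 = 13*1 + 0  (stop)
So 2785/1248 = [2; 4, 3, 7, 13].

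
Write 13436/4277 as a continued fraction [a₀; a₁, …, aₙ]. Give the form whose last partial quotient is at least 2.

[3; 7, 14, 2, 2, 8]

13436 = 3·4277 + 605
4277 = 7·605 + 42
605 = 14·42 + 17
42 = 2·17 + 8
17 = 2·8 + 1
8 = 8·1 + 0  (stop)
So 13436/4277 = [3; 7, 14, 2, 2, 8].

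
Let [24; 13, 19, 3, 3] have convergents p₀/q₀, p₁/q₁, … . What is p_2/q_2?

Using pₖ = aₖpₖ₋₁ + pₖ₋₂, qₖ = aₖqₖ₋₁ + qₖ₋₂ (with p₋₁=1, p₋₂=0, q₋₁=0, q₋₂=1):
  k=0: a=24, p=24, q=1
  k=1: a=13, p=313, q=13
  k=2: a=19, p=5971, q=248

5971/248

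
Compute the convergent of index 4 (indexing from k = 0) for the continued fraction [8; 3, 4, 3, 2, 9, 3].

Using pₖ = aₖpₖ₋₁ + pₖ₋₂, qₖ = aₖqₖ₋₁ + qₖ₋₂ (with p₋₁=1, p₋₂=0, q₋₁=0, q₋₂=1):
  k=0: a=8, p=8, q=1
  k=1: a=3, p=25, q=3
  k=2: a=4, p=108, q=13
  k=3: a=3, p=349, q=42
  k=4: a=2, p=806, q=97

806/97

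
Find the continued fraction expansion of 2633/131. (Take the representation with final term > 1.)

[20; 10, 13]

2633 = 20*131 + 13
131 = 10*13 + 1
13 = 13*1 + 0  (stop)
So 2633/131 = [20; 10, 13].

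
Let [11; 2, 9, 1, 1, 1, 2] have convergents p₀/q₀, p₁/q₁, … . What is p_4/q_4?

Using pₖ = aₖpₖ₋₁ + pₖ₋₂, qₖ = aₖqₖ₋₁ + qₖ₋₂ (with p₋₁=1, p₋₂=0, q₋₁=0, q₋₂=1):
  k=0: a=11, p=11, q=1
  k=1: a=2, p=23, q=2
  k=2: a=9, p=218, q=19
  k=3: a=1, p=241, q=21
  k=4: a=1, p=459, q=40

459/40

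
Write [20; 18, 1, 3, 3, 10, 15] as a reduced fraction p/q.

Using pₖ = aₖpₖ₋₁ + pₖ₋₂ and qₖ = aₖqₖ₋₁ + qₖ₋₂:
  k=0: a=20, p=20, q=1
  k=1: a=18, p=361, q=18
  k=2: a=1, p=381, q=19
  k=3: a=3, p=1504, q=75
  k=4: a=3, p=4893, q=244
  k=5: a=10, p=50434, q=2515
  k=6: a=15, p=761403, q=37969

761403/37969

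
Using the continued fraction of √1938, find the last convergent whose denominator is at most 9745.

√1938 = [44; 44, 88, …] (period length 2).
Convergents:
  p_0/q_0 = 44/1
  p_1/q_1 = 1937/44
  p_2/q_2 = 170500/3873
  p_3/q_3 = 7503937/170456
q_2 = 3873 ≤ 9745 < 170456 = q_3, so the answer is 170500/3873.

170500/3873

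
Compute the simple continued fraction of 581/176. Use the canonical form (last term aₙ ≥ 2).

581 = 3×176 + 53
176 = 3×53 + 17
53 = 3×17 + 2
17 = 8×2 + 1
2 = 2×1 + 0  (stop)
So 581/176 = [3; 3, 3, 8, 2].

[3; 3, 3, 8, 2]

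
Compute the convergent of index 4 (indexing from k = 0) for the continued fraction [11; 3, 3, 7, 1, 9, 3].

Using pₖ = aₖpₖ₋₁ + pₖ₋₂, qₖ = aₖqₖ₋₁ + qₖ₋₂ (with p₋₁=1, p₋₂=0, q₋₁=0, q₋₂=1):
  k=0: a=11, p=11, q=1
  k=1: a=3, p=34, q=3
  k=2: a=3, p=113, q=10
  k=3: a=7, p=825, q=73
  k=4: a=1, p=938, q=83

938/83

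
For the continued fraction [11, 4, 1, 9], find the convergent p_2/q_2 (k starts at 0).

56/5

Using pₖ = aₖpₖ₋₁ + pₖ₋₂, qₖ = aₖqₖ₋₁ + qₖ₋₂ (with p₋₁=1, p₋₂=0, q₋₁=0, q₋₂=1):
  k=0: a=11, p=11, q=1
  k=1: a=4, p=45, q=4
  k=2: a=1, p=56, q=5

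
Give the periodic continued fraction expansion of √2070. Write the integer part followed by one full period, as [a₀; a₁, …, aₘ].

[45; 2, 90]

a₀ = ⌊√2070⌋ = 45.
With m₀=0, d₀=1 and mₖ₊₁ = dₖaₖ − mₖ, dₖ₊₁ = (n − mₖ₊₁²)/dₖ, aₖ₊₁ = ⌊(a₀+mₖ₊₁)/dₖ₊₁⌋:
  k=1: m=45, d=45, a=2
  k=2: m=45, d=1, a=90
d=1 and a=2a₀=90 at k=2, so the next step gives (m, d) = (45, 45) again — its k=1 value — and the period has length 2.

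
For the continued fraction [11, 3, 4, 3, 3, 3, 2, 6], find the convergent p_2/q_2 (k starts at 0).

147/13

Using pₖ = aₖpₖ₋₁ + pₖ₋₂, qₖ = aₖqₖ₋₁ + qₖ₋₂ (with p₋₁=1, p₋₂=0, q₋₁=0, q₋₂=1):
  k=0: a=11, p=11, q=1
  k=1: a=3, p=34, q=3
  k=2: a=4, p=147, q=13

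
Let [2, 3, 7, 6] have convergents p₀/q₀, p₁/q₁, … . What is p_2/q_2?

Using pₖ = aₖpₖ₋₁ + pₖ₋₂, qₖ = aₖqₖ₋₁ + qₖ₋₂ (with p₋₁=1, p₋₂=0, q₋₁=0, q₋₂=1):
  k=0: a=2, p=2, q=1
  k=1: a=3, p=7, q=3
  k=2: a=7, p=51, q=22

51/22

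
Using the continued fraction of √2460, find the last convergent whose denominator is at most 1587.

30751/620

√2460 = [49; 1, 1, 2, 24, 2, 1, 1, 98, …] (period length 8).
Convergents:
  p_0/q_0 = 49/1
  p_1/q_1 = 50/1
  p_2/q_2 = 99/2
  p_3/q_3 = 248/5
  p_4/q_4 = 6051/122
  p_5/q_5 = 12350/249
  p_6/q_6 = 18401/371
  p_7/q_7 = 30751/620
  p_8/q_8 = 3031999/61131
q_7 = 620 ≤ 1587 < 61131 = q_8, so the answer is 30751/620.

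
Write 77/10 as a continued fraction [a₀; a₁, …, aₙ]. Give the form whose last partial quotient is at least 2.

[7; 1, 2, 3]

77 = 7×10 + 7
10 = 1×7 + 3
7 = 2×3 + 1
3 = 3×1 + 0  (stop)
So 77/10 = [7; 1, 2, 3].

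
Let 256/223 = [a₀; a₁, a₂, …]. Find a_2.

256 = 1·223 + 33   →  a_0 = 1
223 = 6·33 + 25   →  a_1 = 6
33 = 1·25 + 8   →  a_2 = 1

1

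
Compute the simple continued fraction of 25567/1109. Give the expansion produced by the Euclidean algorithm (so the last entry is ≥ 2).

[23; 18, 2, 14, 2]

25567 = 23·1109 + 60
1109 = 18·60 + 29
60 = 2·29 + 2
29 = 14·2 + 1
2 = 2·1 + 0  (stop)
So 25567/1109 = [23; 18, 2, 14, 2].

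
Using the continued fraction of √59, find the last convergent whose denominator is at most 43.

169/22

√59 = [7; 1, 2, 7, 2, 1, 14, …] (period length 6).
Convergents:
  p_0/q_0 = 7/1
  p_1/q_1 = 8/1
  p_2/q_2 = 23/3
  p_3/q_3 = 169/22
  p_4/q_4 = 361/47
q_3 = 22 ≤ 43 < 47 = q_4, so the answer is 169/22.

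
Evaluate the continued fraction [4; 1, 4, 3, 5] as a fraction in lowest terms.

Fold from the inside: start with 5/1.
  3 + 1/5 = 16/5
  4 + 5/16 = 69/16
  1 + 16/69 = 85/69
  4 + 69/85 = 409/85

409/85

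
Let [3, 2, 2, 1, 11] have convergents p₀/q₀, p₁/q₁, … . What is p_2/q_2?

17/5

Using pₖ = aₖpₖ₋₁ + pₖ₋₂, qₖ = aₖqₖ₋₁ + qₖ₋₂ (with p₋₁=1, p₋₂=0, q₋₁=0, q₋₂=1):
  k=0: a=3, p=3, q=1
  k=1: a=2, p=7, q=2
  k=2: a=2, p=17, q=5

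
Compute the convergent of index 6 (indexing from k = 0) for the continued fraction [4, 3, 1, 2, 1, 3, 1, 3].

303/71

Using pₖ = aₖpₖ₋₁ + pₖ₋₂, qₖ = aₖqₖ₋₁ + qₖ₋₂ (with p₋₁=1, p₋₂=0, q₋₁=0, q₋₂=1):
  k=0: a=4, p=4, q=1
  k=1: a=3, p=13, q=3
  k=2: a=1, p=17, q=4
  k=3: a=2, p=47, q=11
  k=4: a=1, p=64, q=15
  k=5: a=3, p=239, q=56
  k=6: a=1, p=303, q=71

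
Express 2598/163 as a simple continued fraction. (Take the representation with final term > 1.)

[15; 1, 15, 3, 3]

2598 = 15*163 + 153
163 = 1*153 + 10
153 = 15*10 + 3
10 = 3*3 + 1
3 = 3*1 + 0  (stop)
So 2598/163 = [15; 1, 15, 3, 3].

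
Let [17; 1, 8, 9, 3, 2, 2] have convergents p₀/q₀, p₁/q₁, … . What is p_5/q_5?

Using pₖ = aₖpₖ₋₁ + pₖ₋₂, qₖ = aₖqₖ₋₁ + qₖ₋₂ (with p₋₁=1, p₋₂=0, q₋₁=0, q₋₂=1):
  k=0: a=17, p=17, q=1
  k=1: a=1, p=18, q=1
  k=2: a=8, p=161, q=9
  k=3: a=9, p=1467, q=82
  k=4: a=3, p=4562, q=255
  k=5: a=2, p=10591, q=592

10591/592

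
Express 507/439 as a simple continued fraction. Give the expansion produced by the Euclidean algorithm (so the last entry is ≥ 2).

507 = 1·439 + 68
439 = 6·68 + 31
68 = 2·31 + 6
31 = 5·6 + 1
6 = 6·1 + 0  (stop)
So 507/439 = [1; 6, 2, 5, 6].

[1; 6, 2, 5, 6]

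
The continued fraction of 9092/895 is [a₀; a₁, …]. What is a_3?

3

9092 = 10·895 + 142   →  a_0 = 10
895 = 6·142 + 43   →  a_1 = 6
142 = 3·43 + 13   →  a_2 = 3
43 = 3·13 + 4   →  a_3 = 3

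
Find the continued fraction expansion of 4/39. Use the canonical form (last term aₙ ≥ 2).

4 = 0*39 + 4
39 = 9*4 + 3
4 = 1*3 + 1
3 = 3*1 + 0  (stop)
So 4/39 = [0; 9, 1, 3].

[0; 9, 1, 3]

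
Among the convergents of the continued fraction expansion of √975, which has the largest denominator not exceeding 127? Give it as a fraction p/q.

1249/40

√975 = [31; 4, 2, 4, 62, …] (period length 4).
Convergents:
  p_0/q_0 = 31/1
  p_1/q_1 = 125/4
  p_2/q_2 = 281/9
  p_3/q_3 = 1249/40
  p_4/q_4 = 77719/2489
q_3 = 40 ≤ 127 < 2489 = q_4, so the answer is 1249/40.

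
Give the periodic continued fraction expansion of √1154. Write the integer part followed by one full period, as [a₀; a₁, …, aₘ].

[33; 1, 32, 1, 66]

a₀ = ⌊√1154⌋ = 33.
With m₀=0, d₀=1 and mₖ₊₁ = dₖaₖ − mₖ, dₖ₊₁ = (n − mₖ₊₁²)/dₖ, aₖ₊₁ = ⌊(a₀+mₖ₊₁)/dₖ₊₁⌋:
  k=1: m=33, d=65, a=1
  k=2: m=32, d=2, a=32
  k=3: m=32, d=65, a=1
  k=4: m=33, d=1, a=66
d=1 and a=2a₀=66 at k=4, so the next step gives (m, d) = (33, 65) again — its k=1 value — and the period has length 4.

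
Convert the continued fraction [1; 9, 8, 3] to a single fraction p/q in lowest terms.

253/228

Fold from the inside: start with 3/1.
  8 + 1/3 = 25/3
  9 + 3/25 = 228/25
  1 + 25/228 = 253/228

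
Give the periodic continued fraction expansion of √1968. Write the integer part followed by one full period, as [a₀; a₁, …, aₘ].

[44; 2, 1, 3, 5, 3, 1, 2, 88]

a₀ = ⌊√1968⌋ = 44.
With m₀=0, d₀=1 and mₖ₊₁ = dₖaₖ − mₖ, dₖ₊₁ = (n − mₖ₊₁²)/dₖ, aₖ₊₁ = ⌊(a₀+mₖ₊₁)/dₖ₊₁⌋:
  k=1: m=44, d=32, a=2
  k=2: m=20, d=49, a=1
  k=3: m=29, d=23, a=3
  k=4: m=40, d=16, a=5
  k=5: m=40, d=23, a=3
  k=6: m=29, d=49, a=1
  k=7: m=20, d=32, a=2
  k=8: m=44, d=1, a=88
d=1 and a=2a₀=88 at k=8, so the next step gives (m, d) = (44, 32) again — its k=1 value — and the period has length 8.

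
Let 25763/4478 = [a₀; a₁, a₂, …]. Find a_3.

19

25763 = 5·4478 + 3373   →  a_0 = 5
4478 = 1·3373 + 1105   →  a_1 = 1
3373 = 3·1105 + 58   →  a_2 = 3
1105 = 19·58 + 3   →  a_3 = 19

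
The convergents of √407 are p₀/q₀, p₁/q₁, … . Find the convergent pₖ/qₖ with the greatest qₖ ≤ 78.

√407 = [20; 5, 1, 2, 1, 5, 40, …] (period length 6).
Convergents:
  p_0/q_0 = 20/1
  p_1/q_1 = 101/5
  p_2/q_2 = 121/6
  p_3/q_3 = 343/17
  p_4/q_4 = 464/23
  p_5/q_5 = 2663/132
q_4 = 23 ≤ 78 < 132 = q_5, so the answer is 464/23.

464/23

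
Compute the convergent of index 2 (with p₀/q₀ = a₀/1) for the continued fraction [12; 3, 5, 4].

Using pₖ = aₖpₖ₋₁ + pₖ₋₂, qₖ = aₖqₖ₋₁ + qₖ₋₂ (with p₋₁=1, p₋₂=0, q₋₁=0, q₋₂=1):
  k=0: a=12, p=12, q=1
  k=1: a=3, p=37, q=3
  k=2: a=5, p=197, q=16

197/16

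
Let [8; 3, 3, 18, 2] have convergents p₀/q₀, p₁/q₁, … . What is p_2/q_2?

Using pₖ = aₖpₖ₋₁ + pₖ₋₂, qₖ = aₖqₖ₋₁ + qₖ₋₂ (with p₋₁=1, p₋₂=0, q₋₁=0, q₋₂=1):
  k=0: a=8, p=8, q=1
  k=1: a=3, p=25, q=3
  k=2: a=3, p=83, q=10

83/10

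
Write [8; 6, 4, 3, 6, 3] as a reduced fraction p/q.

13171/1614

Using pₖ = aₖpₖ₋₁ + pₖ₋₂ and qₖ = aₖqₖ₋₁ + qₖ₋₂:
  k=0: a=8, p=8, q=1
  k=1: a=6, p=49, q=6
  k=2: a=4, p=204, q=25
  k=3: a=3, p=661, q=81
  k=4: a=6, p=4170, q=511
  k=5: a=3, p=13171, q=1614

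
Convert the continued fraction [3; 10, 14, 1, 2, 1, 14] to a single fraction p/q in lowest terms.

27147/8759

Fold from the inside: start with 14/1.
  1 + 1/14 = 15/14
  2 + 14/15 = 44/15
  1 + 15/44 = 59/44
  14 + 44/59 = 870/59
  10 + 59/870 = 8759/870
  3 + 870/8759 = 27147/8759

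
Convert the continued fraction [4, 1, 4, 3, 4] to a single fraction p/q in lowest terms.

332/69

Using pₖ = aₖpₖ₋₁ + pₖ₋₂ and qₖ = aₖqₖ₋₁ + qₖ₋₂:
  k=0: a=4, p=4, q=1
  k=1: a=1, p=5, q=1
  k=2: a=4, p=24, q=5
  k=3: a=3, p=77, q=16
  k=4: a=4, p=332, q=69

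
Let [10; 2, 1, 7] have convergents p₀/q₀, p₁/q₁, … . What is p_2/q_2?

Using pₖ = aₖpₖ₋₁ + pₖ₋₂, qₖ = aₖqₖ₋₁ + qₖ₋₂ (with p₋₁=1, p₋₂=0, q₋₁=0, q₋₂=1):
  k=0: a=10, p=10, q=1
  k=1: a=2, p=21, q=2
  k=2: a=1, p=31, q=3

31/3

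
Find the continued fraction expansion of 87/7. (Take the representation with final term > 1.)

87 = 12*7 + 3
7 = 2*3 + 1
3 = 3*1 + 0  (stop)
So 87/7 = [12; 2, 3].

[12; 2, 3]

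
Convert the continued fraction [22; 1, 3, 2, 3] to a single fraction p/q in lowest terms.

Using pₖ = aₖpₖ₋₁ + pₖ₋₂ and qₖ = aₖqₖ₋₁ + qₖ₋₂:
  k=0: a=22, p=22, q=1
  k=1: a=1, p=23, q=1
  k=2: a=3, p=91, q=4
  k=3: a=2, p=205, q=9
  k=4: a=3, p=706, q=31

706/31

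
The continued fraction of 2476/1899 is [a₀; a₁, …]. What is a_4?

3

2476 = 1·1899 + 577   →  a_0 = 1
1899 = 3·577 + 168   →  a_1 = 3
577 = 3·168 + 73   →  a_2 = 3
168 = 2·73 + 22   →  a_3 = 2
73 = 3·22 + 7   →  a_4 = 3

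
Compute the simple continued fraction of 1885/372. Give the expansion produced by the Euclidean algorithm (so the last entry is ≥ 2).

[5; 14, 1, 7, 3]

1885 = 5*372 + 25
372 = 14*25 + 22
25 = 1*22 + 3
22 = 7*3 + 1
3 = 3*1 + 0  (stop)
So 1885/372 = [5; 14, 1, 7, 3].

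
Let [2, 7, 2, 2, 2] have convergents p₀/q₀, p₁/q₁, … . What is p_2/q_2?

32/15

Using pₖ = aₖpₖ₋₁ + pₖ₋₂, qₖ = aₖqₖ₋₁ + qₖ₋₂ (with p₋₁=1, p₋₂=0, q₋₁=0, q₋₂=1):
  k=0: a=2, p=2, q=1
  k=1: a=7, p=15, q=7
  k=2: a=2, p=32, q=15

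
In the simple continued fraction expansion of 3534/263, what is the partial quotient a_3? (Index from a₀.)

2

3534 = 13·263 + 115   →  a_0 = 13
263 = 2·115 + 33   →  a_1 = 2
115 = 3·33 + 16   →  a_2 = 3
33 = 2·16 + 1   →  a_3 = 2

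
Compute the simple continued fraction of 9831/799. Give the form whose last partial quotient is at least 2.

[12; 3, 3, 2, 8, 4]

9831 = 12*799 + 243
799 = 3*243 + 70
243 = 3*70 + 33
70 = 2*33 + 4
33 = 8*4 + 1
4 = 4*1 + 0  (stop)
So 9831/799 = [12; 3, 3, 2, 8, 4].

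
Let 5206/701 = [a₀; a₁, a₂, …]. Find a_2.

5206 = 7·701 + 299   →  a_0 = 7
701 = 2·299 + 103   →  a_1 = 2
299 = 2·103 + 93   →  a_2 = 2

2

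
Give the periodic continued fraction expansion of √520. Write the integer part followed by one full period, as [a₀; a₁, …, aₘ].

a₀ = ⌊√520⌋ = 22.

[22; 1, 4, 11, 4, 1, 44]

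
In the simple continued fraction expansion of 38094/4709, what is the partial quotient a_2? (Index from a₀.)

6

38094 = 8·4709 + 422   →  a_0 = 8
4709 = 11·422 + 67   →  a_1 = 11
422 = 6·67 + 20   →  a_2 = 6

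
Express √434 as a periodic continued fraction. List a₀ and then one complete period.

[20; 1, 4, 1, 40]

a₀ = ⌊√434⌋ = 20.
With m₀=0, d₀=1 and mₖ₊₁ = dₖaₖ − mₖ, dₖ₊₁ = (n − mₖ₊₁²)/dₖ, aₖ₊₁ = ⌊(a₀+mₖ₊₁)/dₖ₊₁⌋:
  k=1: m=20, d=34, a=1
  k=2: m=14, d=7, a=4
  k=3: m=14, d=34, a=1
  k=4: m=20, d=1, a=40
d=1 and a=2a₀=40 at k=4, so the next step gives (m, d) = (20, 34) again — its k=1 value — and the period has length 4.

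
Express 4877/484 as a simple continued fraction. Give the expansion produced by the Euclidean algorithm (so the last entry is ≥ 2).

4877 = 10×484 + 37
484 = 13×37 + 3
37 = 12×3 + 1
3 = 3×1 + 0  (stop)
So 4877/484 = [10; 13, 12, 3].

[10; 13, 12, 3]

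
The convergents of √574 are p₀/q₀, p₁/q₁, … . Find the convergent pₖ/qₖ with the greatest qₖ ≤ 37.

√574 = [23; 1, 22, 1, 46, …] (period length 4).
Convergents:
  p_0/q_0 = 23/1
  p_1/q_1 = 24/1
  p_2/q_2 = 551/23
  p_3/q_3 = 575/24
  p_4/q_4 = 27001/1127
q_3 = 24 ≤ 37 < 1127 = q_4, so the answer is 575/24.

575/24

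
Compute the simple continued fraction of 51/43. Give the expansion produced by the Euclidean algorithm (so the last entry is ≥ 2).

[1; 5, 2, 1, 2]

51 = 1·43 + 8
43 = 5·8 + 3
8 = 2·3 + 2
3 = 1·2 + 1
2 = 2·1 + 0  (stop)
So 51/43 = [1; 5, 2, 1, 2].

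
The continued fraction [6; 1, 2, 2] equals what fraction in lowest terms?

Fold from the inside: start with 2/1.
  2 + 1/2 = 5/2
  1 + 2/5 = 7/5
  6 + 5/7 = 47/7

47/7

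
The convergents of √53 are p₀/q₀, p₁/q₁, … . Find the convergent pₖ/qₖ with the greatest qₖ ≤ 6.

√53 = [7; 3, 1, 1, 3, 14, …] (period length 5).
Convergents:
  p_0/q_0 = 7/1
  p_1/q_1 = 22/3
  p_2/q_2 = 29/4
  p_3/q_3 = 51/7
q_2 = 4 ≤ 6 < 7 = q_3, so the answer is 29/4.

29/4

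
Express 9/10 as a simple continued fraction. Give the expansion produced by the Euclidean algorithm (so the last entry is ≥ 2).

[0; 1, 9]

9 = 0×10 + 9
10 = 1×9 + 1
9 = 9×1 + 0  (stop)
So 9/10 = [0; 1, 9].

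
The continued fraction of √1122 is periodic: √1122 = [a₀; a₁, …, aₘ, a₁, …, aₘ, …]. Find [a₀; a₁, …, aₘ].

a₀ = ⌊√1122⌋ = 33.
With m₀=0, d₀=1 and mₖ₊₁ = dₖaₖ − mₖ, dₖ₊₁ = (n − mₖ₊₁²)/dₖ, aₖ₊₁ = ⌊(a₀+mₖ₊₁)/dₖ₊₁⌋:
  k=1: m=33, d=33, a=2
  k=2: m=33, d=1, a=66
d=1 and a=2a₀=66 at k=2, so the next step gives (m, d) = (33, 33) again — its k=1 value — and the period has length 2.

[33; 2, 66]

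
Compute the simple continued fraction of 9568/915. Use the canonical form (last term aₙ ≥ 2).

[10; 2, 5, 3, 2, 3, 3]

9568 = 10×915 + 418
915 = 2×418 + 79
418 = 5×79 + 23
79 = 3×23 + 10
23 = 2×10 + 3
10 = 3×3 + 1
3 = 3×1 + 0  (stop)
So 9568/915 = [10; 2, 5, 3, 2, 3, 3].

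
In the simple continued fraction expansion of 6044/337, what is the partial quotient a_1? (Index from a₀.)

1

6044 = 17·337 + 315   →  a_0 = 17
337 = 1·315 + 22   →  a_1 = 1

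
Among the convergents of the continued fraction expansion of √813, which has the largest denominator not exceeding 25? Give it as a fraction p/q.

57/2

√813 = [28; 1, 1, 18, 1, 1, 56, …] (period length 6).
Convergents:
  p_0/q_0 = 28/1
  p_1/q_1 = 29/1
  p_2/q_2 = 57/2
  p_3/q_3 = 1055/37
q_2 = 2 ≤ 25 < 37 = q_3, so the answer is 57/2.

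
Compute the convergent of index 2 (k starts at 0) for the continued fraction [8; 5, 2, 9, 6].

Using pₖ = aₖpₖ₋₁ + pₖ₋₂, qₖ = aₖqₖ₋₁ + qₖ₋₂ (with p₋₁=1, p₋₂=0, q₋₁=0, q₋₂=1):
  k=0: a=8, p=8, q=1
  k=1: a=5, p=41, q=5
  k=2: a=2, p=90, q=11

90/11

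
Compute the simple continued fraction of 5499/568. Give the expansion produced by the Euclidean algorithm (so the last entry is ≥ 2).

[9; 1, 2, 7, 4, 6]

5499 = 9*568 + 387
568 = 1*387 + 181
387 = 2*181 + 25
181 = 7*25 + 6
25 = 4*6 + 1
6 = 6*1 + 0  (stop)
So 5499/568 = [9; 1, 2, 7, 4, 6].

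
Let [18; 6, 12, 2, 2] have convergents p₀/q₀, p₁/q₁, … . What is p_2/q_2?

Using pₖ = aₖpₖ₋₁ + pₖ₋₂, qₖ = aₖqₖ₋₁ + qₖ₋₂ (with p₋₁=1, p₋₂=0, q₋₁=0, q₋₂=1):
  k=0: a=18, p=18, q=1
  k=1: a=6, p=109, q=6
  k=2: a=12, p=1326, q=73

1326/73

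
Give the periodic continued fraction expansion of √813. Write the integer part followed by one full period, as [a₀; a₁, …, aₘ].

a₀ = ⌊√813⌋ = 28.
With m₀=0, d₀=1 and mₖ₊₁ = dₖaₖ − mₖ, dₖ₊₁ = (n − mₖ₊₁²)/dₖ, aₖ₊₁ = ⌊(a₀+mₖ₊₁)/dₖ₊₁⌋:
  k=1: m=28, d=29, a=1
  k=2: m=1, d=28, a=1
  k=3: m=27, d=3, a=18
  k=4: m=27, d=28, a=1
  k=5: m=1, d=29, a=1
  k=6: m=28, d=1, a=56
d=1 and a=2a₀=56 at k=6, so the next step gives (m, d) = (28, 29) again — its k=1 value — and the period has length 6.

[28; 1, 1, 18, 1, 1, 56]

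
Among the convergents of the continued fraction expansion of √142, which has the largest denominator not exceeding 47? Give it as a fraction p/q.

√142 = [11; 1, 10, 1, 22, …] (period length 4).
Convergents:
  p_0/q_0 = 11/1
  p_1/q_1 = 12/1
  p_2/q_2 = 131/11
  p_3/q_3 = 143/12
  p_4/q_4 = 3277/275
q_3 = 12 ≤ 47 < 275 = q_4, so the answer is 143/12.

143/12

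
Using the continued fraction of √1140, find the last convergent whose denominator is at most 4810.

√1140 = [33; 1, 3, 4, 3, 1, 66, …] (period length 6).
Convergents:
  p_0/q_0 = 33/1
  p_1/q_1 = 34/1
  p_2/q_2 = 135/4
  p_3/q_3 = 574/17
  p_4/q_4 = 1857/55
  p_5/q_5 = 2431/72
  p_6/q_6 = 162303/4807
  p_7/q_7 = 164734/4879
q_6 = 4807 ≤ 4810 < 4879 = q_7, so the answer is 162303/4807.

162303/4807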